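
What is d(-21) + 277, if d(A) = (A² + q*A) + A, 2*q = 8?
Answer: 613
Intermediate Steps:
q = 4 (q = (½)*8 = 4)
d(A) = A² + 5*A (d(A) = (A² + 4*A) + A = A² + 5*A)
d(-21) + 277 = -21*(5 - 21) + 277 = -21*(-16) + 277 = 336 + 277 = 613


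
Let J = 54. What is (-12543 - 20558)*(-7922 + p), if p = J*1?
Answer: 260438668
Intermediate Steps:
p = 54 (p = 54*1 = 54)
(-12543 - 20558)*(-7922 + p) = (-12543 - 20558)*(-7922 + 54) = -33101*(-7868) = 260438668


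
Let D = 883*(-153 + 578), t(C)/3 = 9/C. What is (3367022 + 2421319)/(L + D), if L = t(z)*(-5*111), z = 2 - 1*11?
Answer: 5788341/376940 ≈ 15.356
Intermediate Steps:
z = -9 (z = 2 - 11 = -9)
t(C) = 27/C (t(C) = 3*(9/C) = 27/C)
D = 375275 (D = 883*425 = 375275)
L = 1665 (L = (27/(-9))*(-5*111) = (27*(-1/9))*(-555) = -3*(-555) = 1665)
(3367022 + 2421319)/(L + D) = (3367022 + 2421319)/(1665 + 375275) = 5788341/376940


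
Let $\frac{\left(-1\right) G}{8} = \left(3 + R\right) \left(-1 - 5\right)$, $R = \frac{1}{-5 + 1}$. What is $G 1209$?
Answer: $159588$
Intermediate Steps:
$R = - \frac{1}{4}$ ($R = \frac{1}{-4} = - \frac{1}{4} \approx -0.25$)
$G = 132$ ($G = - 8 \left(3 - \frac{1}{4}\right) \left(-1 - 5\right) = - 8 \frac{11 \left(-1 - 5\right)}{4} = - 8 \cdot \frac{11}{4} \left(-6\right) = \left(-8\right) \left(- \frac{33}{2}\right) = 132$)
$G 1209 = 132 \cdot 1209 = 159588$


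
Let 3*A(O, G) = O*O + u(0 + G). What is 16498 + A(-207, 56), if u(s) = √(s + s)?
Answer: 30781 + 4*√7/3 ≈ 30785.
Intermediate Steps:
u(s) = √2*√s (u(s) = √(2*s) = √2*√s)
A(O, G) = O²/3 + √2*√G/3 (A(O, G) = (O*O + √2*√(0 + G))/3 = (O² + √2*√G)/3 = O²/3 + √2*√G/3)
16498 + A(-207, 56) = 16498 + ((⅓)*(-207)² + √2*√56/3) = 16498 + ((⅓)*42849 + √2*(2*√14)/3) = 16498 + (14283 + 4*√7/3) = 30781 + 4*√7/3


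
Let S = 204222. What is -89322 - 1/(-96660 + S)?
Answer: -9607652965/107562 ≈ -89322.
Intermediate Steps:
-89322 - 1/(-96660 + S) = -89322 - 1/(-96660 + 204222) = -89322 - 1/107562 = -9607652965/107562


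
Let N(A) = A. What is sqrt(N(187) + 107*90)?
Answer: sqrt(9817) ≈ 99.081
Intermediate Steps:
sqrt(N(187) + 107*90) = sqrt(187 + 107*90) = sqrt(187 + 9630) = sqrt(9817)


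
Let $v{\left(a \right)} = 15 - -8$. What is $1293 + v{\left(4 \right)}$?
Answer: $1316$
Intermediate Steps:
$v{\left(a \right)} = 23$ ($v{\left(a \right)} = 15 + 8 = 23$)
$1293 + v{\left(4 \right)} = 1293 + 23 = 1316$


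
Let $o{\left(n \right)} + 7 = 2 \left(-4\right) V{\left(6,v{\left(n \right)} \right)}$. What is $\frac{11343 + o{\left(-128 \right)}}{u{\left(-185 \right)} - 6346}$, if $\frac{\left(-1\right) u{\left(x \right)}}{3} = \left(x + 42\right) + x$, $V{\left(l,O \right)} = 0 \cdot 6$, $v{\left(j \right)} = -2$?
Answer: $- \frac{5668}{2681} \approx -2.1141$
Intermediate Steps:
$V{\left(l,O \right)} = 0$
$u{\left(x \right)} = -126 - 6 x$ ($u{\left(x \right)} = - 3 \left(\left(x + 42\right) + x\right) = - 3 \left(\left(42 + x\right) + x\right) = - 3 \left(42 + 2 x\right) = -126 - 6 x$)
$o{\left(n \right)} = -7$ ($o{\left(n \right)} = -7 + 2 \left(-4\right) 0 = -7 - 0 = -7 + 0 = -7$)
$\frac{11343 + o{\left(-128 \right)}}{u{\left(-185 \right)} - 6346} = \frac{11343 - 7}{\left(-126 - -1110\right) - 6346} = \frac{11336}{\left(-126 + 1110\right) - 6346} = \frac{11336}{984 - 6346} = \frac{11336}{-5362} = 11336 \left(- \frac{1}{5362}\right) = - \frac{5668}{2681}$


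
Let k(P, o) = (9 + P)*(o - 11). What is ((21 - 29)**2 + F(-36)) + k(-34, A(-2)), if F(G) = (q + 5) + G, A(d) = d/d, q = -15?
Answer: 268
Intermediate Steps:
A(d) = 1
k(P, o) = (-11 + o)*(9 + P) (k(P, o) = (9 + P)*(-11 + o) = (-11 + o)*(9 + P))
F(G) = -10 + G (F(G) = (-15 + 5) + G = -10 + G)
((21 - 29)**2 + F(-36)) + k(-34, A(-2)) = ((21 - 29)**2 + (-10 - 36)) + (-99 - 11*(-34) + 9*1 - 34*1) = ((-8)**2 - 46) + (-99 + 374 + 9 - 34) = (64 - 46) + 250 = 18 + 250 = 268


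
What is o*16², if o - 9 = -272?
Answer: -67328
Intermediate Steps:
o = -263 (o = 9 - 272 = -263)
o*16² = -263*16² = -263*256 = -67328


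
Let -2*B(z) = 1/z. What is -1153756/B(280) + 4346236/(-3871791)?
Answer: 2501577169971524/3871791 ≈ 6.4610e+8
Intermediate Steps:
B(z) = -1/(2*z)
-1153756/B(280) + 4346236/(-3871791) = -1153756/((-½/280)) + 4346236/(-3871791) = -1153756/((-½*1/280)) + 4346236*(-1/3871791) = -1153756/(-1/560) - 4346236/3871791 = -1153756*(-560) - 4346236/3871791 = 646103360 - 4346236/3871791 = 2501577169971524/3871791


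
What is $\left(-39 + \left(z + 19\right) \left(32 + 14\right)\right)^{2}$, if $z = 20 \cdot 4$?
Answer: $20385225$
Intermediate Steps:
$z = 80$
$\left(-39 + \left(z + 19\right) \left(32 + 14\right)\right)^{2} = \left(-39 + \left(80 + 19\right) \left(32 + 14\right)\right)^{2} = \left(-39 + 99 \cdot 46\right)^{2} = \left(-39 + 4554\right)^{2} = 4515^{2} = 20385225$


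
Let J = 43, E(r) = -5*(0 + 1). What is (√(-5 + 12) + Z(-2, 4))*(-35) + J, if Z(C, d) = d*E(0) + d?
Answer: 603 - 35*√7 ≈ 510.40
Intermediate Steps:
E(r) = -5 (E(r) = -5*1 = -5)
Z(C, d) = -4*d (Z(C, d) = d*(-5) + d = -5*d + d = -4*d)
(√(-5 + 12) + Z(-2, 4))*(-35) + J = (√(-5 + 12) - 4*4)*(-35) + 43 = (√7 - 16)*(-35) + 43 = (-16 + √7)*(-35) + 43 = (560 - 35*√7) + 43 = 603 - 35*√7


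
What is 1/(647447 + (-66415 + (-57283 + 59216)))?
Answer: 1/582965 ≈ 1.7154e-6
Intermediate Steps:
1/(647447 + (-66415 + (-57283 + 59216))) = 1/(647447 + (-66415 + 1933)) = 1/(647447 - 64482) = 1/582965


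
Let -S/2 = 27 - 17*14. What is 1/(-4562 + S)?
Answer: -1/4140 ≈ -0.00024155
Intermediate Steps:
S = 422 (S = -2*(27 - 17*14) = -2*(27 - 238) = -2*(-211) = 422)
1/(-4562 + S) = 1/(-4562 + 422) = 1/(-4140) = -1/4140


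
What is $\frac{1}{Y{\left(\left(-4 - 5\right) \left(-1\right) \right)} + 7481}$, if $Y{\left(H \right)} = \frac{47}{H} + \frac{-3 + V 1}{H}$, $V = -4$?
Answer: $\frac{9}{67369} \approx 0.00013359$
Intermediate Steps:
$Y{\left(H \right)} = \frac{40}{H}$ ($Y{\left(H \right)} = \frac{47}{H} + \frac{-3 - 4}{H} = \frac{47}{H} - \frac{7}{H} = \frac{40}{H}$)
$\frac{1}{Y{\left(\left(-4 - 5\right) \left(-1\right) \right)} + 7481} = \frac{1}{\frac{40}{\left(-4 - 5\right) \left(-1\right)} + 7481} = \frac{1}{\frac{40}{\left(-9\right) \left(-1\right)} + 7481} = \frac{1}{\frac{40}{9} + 7481} = \frac{1}{\frac{67369}{9}} = \frac{9}{67369}$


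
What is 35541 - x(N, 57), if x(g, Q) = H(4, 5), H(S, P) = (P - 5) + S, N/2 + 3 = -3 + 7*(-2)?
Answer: 35537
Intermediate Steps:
N = -40 (N = -6 + 2*(-3 + 7*(-2)) = -6 + 2*(-3 - 14) = -6 + 2*(-17) = -6 - 34 = -40)
H(S, P) = -5 + P + S (H(S, P) = (-5 + P) + S = -5 + P + S)
x(g, Q) = 4 (x(g, Q) = -5 + 5 + 4 = 4)
35541 - x(N, 57) = 35541 - 1*4 = 35541 - 4 = 35537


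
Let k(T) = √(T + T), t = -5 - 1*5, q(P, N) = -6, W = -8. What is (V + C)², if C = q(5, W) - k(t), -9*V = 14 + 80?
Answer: 20284/81 + 592*I*√5/9 ≈ 250.42 + 147.08*I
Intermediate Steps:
t = -10 (t = -5 - 5 = -10)
k(T) = √2*√T (k(T) = √(2*T) = √2*√T)
V = -94/9 (V = -(14 + 80)/9 = -⅑*94 = -94/9 ≈ -10.444)
C = -6 - 2*I*√5 (C = -6 - √2*√(-10) = -6 - √2*I*√10 = -6 - 2*I*√5 ≈ -6.0 - 4.4721*I)
(V + C)² = (-94/9 + (-6 - 2*I*√5))² = (-148/9 - 2*I*√5)²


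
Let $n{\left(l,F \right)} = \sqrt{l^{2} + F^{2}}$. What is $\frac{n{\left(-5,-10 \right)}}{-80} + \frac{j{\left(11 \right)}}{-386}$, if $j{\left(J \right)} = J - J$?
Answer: $- \frac{\sqrt{5}}{16} \approx -0.13975$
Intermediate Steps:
$n{\left(l,F \right)} = \sqrt{F^{2} + l^{2}}$
$j{\left(J \right)} = 0$
$\frac{n{\left(-5,-10 \right)}}{-80} + \frac{j{\left(11 \right)}}{-386} = \frac{\sqrt{\left(-10\right)^{2} + \left(-5\right)^{2}}}{-80} + \frac{0}{-386} = \sqrt{100 + 25} \left(- \frac{1}{80}\right) + 0 \left(- \frac{1}{386}\right) = \sqrt{125} \left(- \frac{1}{80}\right) + 0 = 5 \sqrt{5} \left(- \frac{1}{80}\right) + 0 = - \frac{\sqrt{5}}{16} + 0 = - \frac{\sqrt{5}}{16}$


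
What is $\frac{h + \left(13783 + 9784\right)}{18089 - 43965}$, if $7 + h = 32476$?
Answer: $- \frac{14009}{6469} \approx -2.1656$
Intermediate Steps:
$h = 32469$ ($h = -7 + 32476 = 32469$)
$\frac{h + \left(13783 + 9784\right)}{18089 - 43965} = \frac{32469 + \left(13783 + 9784\right)}{18089 - 43965} = \frac{32469 + 23567}{-25876} = 56036 \left(- \frac{1}{25876}\right) = - \frac{14009}{6469}$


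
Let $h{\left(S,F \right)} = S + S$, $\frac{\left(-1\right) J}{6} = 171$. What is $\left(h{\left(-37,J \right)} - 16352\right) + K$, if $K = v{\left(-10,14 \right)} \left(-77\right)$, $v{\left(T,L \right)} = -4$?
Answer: $-16118$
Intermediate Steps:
$J = -1026$ ($J = \left(-6\right) 171 = -1026$)
$h{\left(S,F \right)} = 2 S$
$K = 308$ ($K = \left(-4\right) \left(-77\right) = 308$)
$\left(h{\left(-37,J \right)} - 16352\right) + K = \left(2 \left(-37\right) - 16352\right) + 308 = \left(-74 - 16352\right) + 308 = -16426 + 308 = -16118$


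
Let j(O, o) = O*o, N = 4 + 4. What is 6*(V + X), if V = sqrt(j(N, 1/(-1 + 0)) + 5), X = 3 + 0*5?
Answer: 18 + 6*I*sqrt(3) ≈ 18.0 + 10.392*I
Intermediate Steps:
X = 3 (X = 3 + 0 = 3)
N = 8
V = I*sqrt(3) (V = sqrt(8/(-1 + 0) + 5) = sqrt(8/(-1) + 5) = sqrt(8*(-1) + 5) = sqrt(-8 + 5) = sqrt(-3) = I*sqrt(3) ≈ 1.732*I)
6*(V + X) = 6*(I*sqrt(3) + 3) = 6*(3 + I*sqrt(3)) = 18 + 6*I*sqrt(3)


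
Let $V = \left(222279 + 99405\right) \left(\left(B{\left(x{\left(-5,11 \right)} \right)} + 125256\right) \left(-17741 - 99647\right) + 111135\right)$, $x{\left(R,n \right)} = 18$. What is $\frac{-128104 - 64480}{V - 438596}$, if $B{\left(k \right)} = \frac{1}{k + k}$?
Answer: $\frac{144438}{3547396878317735} \approx 4.0717 \cdot 10^{-11}$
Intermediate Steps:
$B{\left(k \right)} = \frac{1}{2 k}$
$V = - \frac{14189587511955152}{3}$ ($V = \left(222279 + 99405\right) \left(\left(\frac{1}{2 \cdot 18} + 125256\right) \left(-17741 - 99647\right) + 111135\right) = 321684 \left(\left(\frac{1}{2} \cdot \frac{1}{18} + 125256\right) \left(-117388\right) + 111135\right) = 321684 \left(\left(\frac{1}{36} + 125256\right) \left(-117388\right) + 111135\right) = 321684 \left(\frac{4509217}{36} \left(-117388\right) + 111135\right) = 321684 \left(- \frac{132331991299}{9} + 111135\right) = 321684 \left(- \frac{132330991084}{9}\right) = - \frac{14189587511955152}{3} \approx -4.7299 \cdot 10^{15}$)
$\frac{-128104 - 64480}{V - 438596} = \frac{-128104 - 64480}{- \frac{14189587511955152}{3} - 438596} = - \frac{192584}{- \frac{14189587513270940}{3}} = \left(-192584\right) \left(- \frac{3}{14189587513270940}\right) = \frac{144438}{3547396878317735}$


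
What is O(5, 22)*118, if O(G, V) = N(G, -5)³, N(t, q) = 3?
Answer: 3186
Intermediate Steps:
O(G, V) = 27 (O(G, V) = 3³ = 27)
O(5, 22)*118 = 27*118 = 3186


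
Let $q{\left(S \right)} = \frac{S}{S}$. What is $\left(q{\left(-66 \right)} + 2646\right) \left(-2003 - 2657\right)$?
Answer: $-12335020$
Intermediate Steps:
$q{\left(S \right)} = 1$
$\left(q{\left(-66 \right)} + 2646\right) \left(-2003 - 2657\right) = \left(1 + 2646\right) \left(-2003 - 2657\right) = 2647 \left(-4660\right) = -12335020$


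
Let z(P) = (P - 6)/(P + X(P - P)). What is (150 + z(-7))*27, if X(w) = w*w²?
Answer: 28701/7 ≈ 4100.1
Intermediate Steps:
X(w) = w³
z(P) = (-6 + P)/P (z(P) = (P - 6)/(P + (P - P)³) = (-6 + P)/(P + 0³) = (-6 + P)/(P + 0) = (-6 + P)/P)
(150 + z(-7))*27 = (150 + (-6 - 7)/(-7))*27 = (150 - ⅐*(-13))*27 = (150 + 13/7)*27 = (1063/7)*27 = 28701/7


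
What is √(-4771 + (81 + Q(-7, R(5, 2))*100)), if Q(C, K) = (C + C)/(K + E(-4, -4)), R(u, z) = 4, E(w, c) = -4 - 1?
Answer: I*√3290 ≈ 57.359*I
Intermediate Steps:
E(w, c) = -5
Q(C, K) = 2*C/(-5 + K) (Q(C, K) = (C + C)/(K - 5) = (2*C)/(-5 + K) = 2*C/(-5 + K))
√(-4771 + (81 + Q(-7, R(5, 2))*100)) = √(-4771 + (81 + (2*(-7)/(-5 + 4))*100)) = √(-4771 + (81 + (2*(-7)/(-1))*100)) = √(-4771 + (81 + (2*(-7)*(-1))*100)) = √(-4771 + (81 + 14*100)) = √(-4771 + (81 + 1400)) = √(-4771 + 1481) = √(-3290) = I*√3290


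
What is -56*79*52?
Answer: -230048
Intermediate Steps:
-56*79*52 = -4424*52 = -230048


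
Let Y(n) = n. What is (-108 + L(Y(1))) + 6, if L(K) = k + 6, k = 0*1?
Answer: -96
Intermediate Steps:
k = 0
L(K) = 6 (L(K) = 0 + 6 = 6)
(-108 + L(Y(1))) + 6 = (-108 + 6) + 6 = -102 + 6 = -96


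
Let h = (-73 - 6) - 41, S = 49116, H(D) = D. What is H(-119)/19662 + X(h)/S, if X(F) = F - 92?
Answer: -278143/26825522 ≈ -0.010369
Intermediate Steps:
h = -120 (h = -79 - 41 = -120)
X(F) = -92 + F
H(-119)/19662 + X(h)/S = -119/19662 + (-92 - 120)/49116 = -119*1/19662 - 212*1/49116 = -119/19662 - 53/12279 = -278143/26825522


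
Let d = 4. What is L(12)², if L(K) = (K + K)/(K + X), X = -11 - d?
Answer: 64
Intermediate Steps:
X = -15 (X = -11 - 1*4 = -11 - 4 = -15)
L(K) = 2*K/(-15 + K) (L(K) = (K + K)/(K - 15) = (2*K)/(-15 + K) = 2*K/(-15 + K))
L(12)² = (2*12/(-15 + 12))² = (2*12/(-3))² = (2*12*(-⅓))² = (-8)² = 64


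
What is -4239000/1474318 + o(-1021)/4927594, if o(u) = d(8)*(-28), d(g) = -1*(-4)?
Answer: -746008431772/259458590389 ≈ -2.8753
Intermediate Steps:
d(g) = 4
o(u) = -112 (o(u) = 4*(-28) = -112)
-4239000/1474318 + o(-1021)/4927594 = -4239000/1474318 - 112/4927594 = -4239000*1/1474318 - 112*1/4927594 = -2119500/737159 - 8/351971 = -746008431772/259458590389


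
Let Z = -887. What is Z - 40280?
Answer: -41167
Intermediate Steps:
Z - 40280 = -887 - 40280 = -41167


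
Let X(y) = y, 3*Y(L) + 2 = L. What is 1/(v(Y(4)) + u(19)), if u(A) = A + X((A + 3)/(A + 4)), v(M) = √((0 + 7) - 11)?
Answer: 10557/212797 - 1058*I/212797 ≈ 0.049611 - 0.0049719*I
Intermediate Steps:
Y(L) = -⅔ + L/3
v(M) = 2*I (v(M) = √(7 - 11) = √(-4) = 2*I)
u(A) = A + (3 + A)/(4 + A) (u(A) = A + (A + 3)/(A + 4) = A + (3 + A)/(4 + A))
1/(v(Y(4)) + u(19)) = 1/(2*I + (3 + 19 + 19*(4 + 19))/(4 + 19)) = 1/(2*I + (3 + 19 + 19*23)/23) = 1/(2*I + (3 + 19 + 437)/23) = 1/(2*I + (1/23)*459) = 1/(2*I + 459/23) = 1/(459/23 + 2*I) = 529*(459/23 - 2*I)/212797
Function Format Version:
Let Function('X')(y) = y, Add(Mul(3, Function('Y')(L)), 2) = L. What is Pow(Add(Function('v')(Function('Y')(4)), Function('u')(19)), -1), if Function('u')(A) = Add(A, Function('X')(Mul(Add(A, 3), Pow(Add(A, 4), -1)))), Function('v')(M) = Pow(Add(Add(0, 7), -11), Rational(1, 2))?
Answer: Add(Rational(10557, 212797), Mul(Rational(-1058, 212797), I)) ≈ Add(0.049611, Mul(-0.0049719, I))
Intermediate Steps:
Function('Y')(L) = Add(Rational(-2, 3), Mul(Rational(1, 3), L))
Function('v')(M) = Mul(2, I) (Function('v')(M) = Pow(Add(7, -11), Rational(1, 2)) = Pow(-4, Rational(1, 2)) = Mul(2, I))
Function('u')(A) = Add(A, Mul(Pow(Add(4, A), -1), Add(3, A))) (Function('u')(A) = Add(A, Mul(Add(A, 3), Pow(Add(A, 4), -1))) = Add(A, Mul(Add(3, A), Pow(Add(4, A), -1))) = Add(A, Mul(Pow(Add(4, A), -1), Add(3, A))))
Pow(Add(Function('v')(Function('Y')(4)), Function('u')(19)), -1) = Pow(Add(Mul(2, I), Mul(Pow(Add(4, 19), -1), Add(3, 19, Mul(19, Add(4, 19))))), -1) = Pow(Add(Mul(2, I), Mul(Pow(23, -1), Add(3, 19, Mul(19, 23)))), -1) = Pow(Add(Mul(2, I), Mul(Rational(1, 23), Add(3, 19, 437))), -1) = Pow(Add(Mul(2, I), Mul(Rational(1, 23), 459)), -1) = Pow(Add(Mul(2, I), Rational(459, 23)), -1) = Pow(Add(Rational(459, 23), Mul(2, I)), -1) = Mul(Rational(529, 212797), Add(Rational(459, 23), Mul(-2, I)))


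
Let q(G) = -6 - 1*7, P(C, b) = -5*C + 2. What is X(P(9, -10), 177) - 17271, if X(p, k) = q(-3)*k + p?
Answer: -19615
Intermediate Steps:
P(C, b) = 2 - 5*C
q(G) = -13 (q(G) = -6 - 7 = -13)
X(p, k) = p - 13*k (X(p, k) = -13*k + p = p - 13*k)
X(P(9, -10), 177) - 17271 = ((2 - 5*9) - 13*177) - 17271 = ((2 - 45) - 2301) - 17271 = (-43 - 2301) - 17271 = -2344 - 17271 = -19615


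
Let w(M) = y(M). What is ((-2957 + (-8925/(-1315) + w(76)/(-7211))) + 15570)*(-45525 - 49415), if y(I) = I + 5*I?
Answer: -2272219708945040/1896493 ≈ -1.1981e+9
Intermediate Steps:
y(I) = 6*I
w(M) = 6*M
((-2957 + (-8925/(-1315) + w(76)/(-7211))) + 15570)*(-45525 - 49415) = ((-2957 + (-8925/(-1315) + (6*76)/(-7211))) + 15570)*(-45525 - 49415) = ((-2957 + (-8925*(-1/1315) + 456*(-1/7211))) + 15570)*(-94940) = ((-2957 + (1785/263 - 456/7211)) + 15570)*(-94940) = ((-2957 + 12751707/1896493) + 15570)*(-94940) = (-5595178094/1896493 + 15570)*(-94940) = (23933217916/1896493)*(-94940) = -2272219708945040/1896493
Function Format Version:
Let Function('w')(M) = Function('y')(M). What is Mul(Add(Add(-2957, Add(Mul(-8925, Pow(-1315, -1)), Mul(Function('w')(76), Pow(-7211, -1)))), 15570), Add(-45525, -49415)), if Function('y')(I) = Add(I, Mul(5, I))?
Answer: Rational(-2272219708945040, 1896493) ≈ -1.1981e+9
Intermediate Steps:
Function('y')(I) = Mul(6, I)
Function('w')(M) = Mul(6, M)
Mul(Add(Add(-2957, Add(Mul(-8925, Pow(-1315, -1)), Mul(Function('w')(76), Pow(-7211, -1)))), 15570), Add(-45525, -49415)) = Mul(Add(Add(-2957, Add(Mul(-8925, Pow(-1315, -1)), Mul(Mul(6, 76), Pow(-7211, -1)))), 15570), Add(-45525, -49415)) = Mul(Add(Add(-2957, Add(Mul(-8925, Rational(-1, 1315)), Mul(456, Rational(-1, 7211)))), 15570), -94940) = Mul(Add(Add(-2957, Add(Rational(1785, 263), Rational(-456, 7211))), 15570), -94940) = Mul(Add(Add(-2957, Rational(12751707, 1896493)), 15570), -94940) = Mul(Add(Rational(-5595178094, 1896493), 15570), -94940) = Mul(Rational(23933217916, 1896493), -94940) = Rational(-2272219708945040, 1896493)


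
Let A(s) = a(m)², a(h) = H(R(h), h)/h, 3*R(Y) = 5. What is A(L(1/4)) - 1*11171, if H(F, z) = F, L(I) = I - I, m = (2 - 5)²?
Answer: -8143634/729 ≈ -11171.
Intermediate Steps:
R(Y) = 5/3 (R(Y) = (⅓)*5 = 5/3)
m = 9 (m = (-3)² = 9)
L(I) = 0
a(h) = 5/(3*h)
A(s) = 25/729 (A(s) = ((5/3)/9)² = ((5/3)*(⅑))² = (5/27)² = 25/729)
A(L(1/4)) - 1*11171 = 25/729 - 1*11171 = 25/729 - 11171 = -8143634/729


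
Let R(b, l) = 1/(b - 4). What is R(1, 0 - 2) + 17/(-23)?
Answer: -74/69 ≈ -1.0725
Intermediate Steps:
R(b, l) = 1/(-4 + b)
R(1, 0 - 2) + 17/(-23) = 1/(-4 + 1) + 17/(-23) = 1/(-3) - 1/23*17 = -⅓ - 17/23 = -74/69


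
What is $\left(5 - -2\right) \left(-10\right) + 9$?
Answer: $-61$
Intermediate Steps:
$\left(5 - -2\right) \left(-10\right) + 9 = \left(5 + 2\right) \left(-10\right) + 9 = 7 \left(-10\right) + 9 = -70 + 9 = -61$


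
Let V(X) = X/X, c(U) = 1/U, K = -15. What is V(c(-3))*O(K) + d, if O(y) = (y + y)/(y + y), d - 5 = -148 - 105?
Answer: -247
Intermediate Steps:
d = -248 (d = 5 + (-148 - 105) = 5 - 253 = -248)
O(y) = 1 (O(y) = (2*y)/((2*y)) = (2*y)*(1/(2*y)) = 1)
V(X) = 1
V(c(-3))*O(K) + d = 1*1 - 248 = 1 - 248 = -247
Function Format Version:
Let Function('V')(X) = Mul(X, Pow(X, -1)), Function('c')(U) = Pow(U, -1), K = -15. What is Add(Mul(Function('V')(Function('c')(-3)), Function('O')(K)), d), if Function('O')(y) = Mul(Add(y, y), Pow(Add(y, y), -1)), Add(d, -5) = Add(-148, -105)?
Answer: -247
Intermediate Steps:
d = -248 (d = Add(5, Add(-148, -105)) = Add(5, -253) = -248)
Function('O')(y) = 1 (Function('O')(y) = Mul(Mul(2, y), Pow(Mul(2, y), -1)) = Mul(Mul(2, y), Mul(Rational(1, 2), Pow(y, -1))) = 1)
Function('V')(X) = 1
Add(Mul(Function('V')(Function('c')(-3)), Function('O')(K)), d) = Add(Mul(1, 1), -248) = Add(1, -248) = -247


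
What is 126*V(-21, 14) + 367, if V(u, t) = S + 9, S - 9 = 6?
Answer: 3391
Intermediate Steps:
S = 15 (S = 9 + 6 = 15)
V(u, t) = 24 (V(u, t) = 15 + 9 = 24)
126*V(-21, 14) + 367 = 126*24 + 367 = 3024 + 367 = 3391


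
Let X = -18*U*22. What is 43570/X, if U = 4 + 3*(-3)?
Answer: 4357/198 ≈ 22.005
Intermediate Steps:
U = -5 (U = 4 - 9 = -5)
X = 1980 (X = -18*(-5)*22 = 90*22 = 1980)
43570/X = 43570/1980 = 43570*(1/1980) = 4357/198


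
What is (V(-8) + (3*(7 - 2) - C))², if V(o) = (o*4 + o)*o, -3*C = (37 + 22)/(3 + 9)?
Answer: 146870161/1296 ≈ 1.1333e+5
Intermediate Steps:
C = -59/36 (C = -(37 + 22)/(3*(3 + 9)) = -59/(3*12) = -⅓*59/12 = -59/36 ≈ -1.6389)
V(o) = 5*o² (V(o) = (4*o + o)*o = (5*o)*o = 5*o²)
(V(-8) + (3*(7 - 2) - C))² = (5*(-8)² + (3*(7 - 2) - 1*(-59/36)))² = (5*64 + (3*5 + 59/36))² = (320 + (15 + 59/36))² = (320 + 599/36)² = (12119/36)² = 146870161/1296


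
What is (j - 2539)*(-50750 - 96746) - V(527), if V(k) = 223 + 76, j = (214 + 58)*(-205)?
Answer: 8598869005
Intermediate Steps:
j = -55760 (j = 272*(-205) = -55760)
V(k) = 299
(j - 2539)*(-50750 - 96746) - V(527) = (-55760 - 2539)*(-50750 - 96746) - 1*299 = -58299*(-147496) - 299 = 8598869304 - 299 = 8598869005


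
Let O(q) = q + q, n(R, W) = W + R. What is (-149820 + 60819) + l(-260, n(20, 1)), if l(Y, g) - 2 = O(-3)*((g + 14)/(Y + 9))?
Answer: -22338539/251 ≈ -88998.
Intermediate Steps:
n(R, W) = R + W
O(q) = 2*q
l(Y, g) = 2 - 6*(14 + g)/(9 + Y) (l(Y, g) = 2 + (2*(-3))*((g + 14)/(Y + 9)) = 2 - 6*(14 + g)/(9 + Y))
(-149820 + 60819) + l(-260, n(20, 1)) = (-149820 + 60819) + 2*(-33 - 260 - 3*(20 + 1))/(9 - 260) = -89001 + 2*(-33 - 260 - 3*21)/(-251) = -89001 + 2*(-1/251)*(-33 - 260 - 63) = -89001 + 2*(-1/251)*(-356) = -89001 + 712/251 = -22338539/251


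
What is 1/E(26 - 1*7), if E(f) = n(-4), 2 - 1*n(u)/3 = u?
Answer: 1/18 ≈ 0.055556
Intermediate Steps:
n(u) = 6 - 3*u
E(f) = 18 (E(f) = 6 - 3*(-4) = 6 + 12 = 18)
1/E(26 - 1*7) = 1/18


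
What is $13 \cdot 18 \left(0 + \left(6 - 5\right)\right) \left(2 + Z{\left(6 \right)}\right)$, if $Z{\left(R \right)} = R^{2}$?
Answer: $8892$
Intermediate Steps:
$13 \cdot 18 \left(0 + \left(6 - 5\right)\right) \left(2 + Z{\left(6 \right)}\right) = 13 \cdot 18 \left(0 + \left(6 - 5\right)\right) \left(2 + 6^{2}\right) = 234 \left(0 + \left(6 - 5\right)\right) \left(2 + 36\right) = 234 \left(0 + 1\right) 38 = 234 \cdot 1 \cdot 38 = 234 \cdot 38 = 8892$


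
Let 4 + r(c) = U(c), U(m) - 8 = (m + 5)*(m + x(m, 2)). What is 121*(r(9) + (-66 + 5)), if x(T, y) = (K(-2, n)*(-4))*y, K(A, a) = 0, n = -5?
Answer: 8349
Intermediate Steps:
x(T, y) = 0 (x(T, y) = (0*(-4))*y = 0*y = 0)
U(m) = 8 + m*(5 + m) (U(m) = 8 + (m + 5)*(m + 0) = 8 + (5 + m)*m = 8 + m*(5 + m))
r(c) = 4 + c² + 5*c (r(c) = -4 + (8 + c² + 5*c) = 4 + c² + 5*c)
121*(r(9) + (-66 + 5)) = 121*((4 + 9² + 5*9) + (-66 + 5)) = 121*((4 + 81 + 45) - 61) = 121*(130 - 61) = 121*69 = 8349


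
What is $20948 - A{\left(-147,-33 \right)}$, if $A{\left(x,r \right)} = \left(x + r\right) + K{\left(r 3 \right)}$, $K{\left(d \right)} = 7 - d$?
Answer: $21022$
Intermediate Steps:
$A{\left(x,r \right)} = 7 + x - 2 r$ ($A{\left(x,r \right)} = \left(x + r\right) - \left(-7 + r 3\right) = \left(r + x\right) - \left(-7 + 3 r\right) = 7 + x - 2 r$)
$20948 - A{\left(-147,-33 \right)} = 20948 - \left(7 - 147 - -66\right) = 20948 - \left(7 - 147 + 66\right) = 20948 - -74 = 20948 + 74 = 21022$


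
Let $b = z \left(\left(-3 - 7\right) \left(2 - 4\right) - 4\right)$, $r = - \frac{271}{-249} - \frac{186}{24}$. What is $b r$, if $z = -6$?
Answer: $\frac{53080}{83} \approx 639.52$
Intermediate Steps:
$r = - \frac{6635}{996}$ ($r = \left(-271\right) \left(- \frac{1}{249}\right) - \frac{31}{4} = \frac{271}{249} - \frac{31}{4} = - \frac{6635}{996} \approx -6.6616$)
$b = -96$ ($b = - 6 \left(\left(-3 - 7\right) \left(2 - 4\right) - 4\right) = - 6 \left(\left(-3 - 7\right) \left(-2\right) - 4\right) = - 6 \left(\left(-10\right) \left(-2\right) - 4\right) = - 6 \left(20 - 4\right) = \left(-6\right) 16 = -96$)
$b r = \left(-96\right) \left(- \frac{6635}{996}\right) = \frac{53080}{83}$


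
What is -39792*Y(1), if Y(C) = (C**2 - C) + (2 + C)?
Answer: -119376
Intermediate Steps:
Y(C) = 2 + C**2
-39792*Y(1) = -39792*(2 + 1**2) = -39792*(2 + 1) = -39792*3 = -119376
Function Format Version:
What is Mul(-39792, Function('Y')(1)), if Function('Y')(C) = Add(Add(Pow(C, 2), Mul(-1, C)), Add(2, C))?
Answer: -119376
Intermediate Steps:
Function('Y')(C) = Add(2, Pow(C, 2))
Mul(-39792, Function('Y')(1)) = Mul(-39792, Add(2, Pow(1, 2))) = Mul(-39792, Add(2, 1)) = Mul(-39792, 3) = -119376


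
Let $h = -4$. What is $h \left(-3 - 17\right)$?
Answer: $80$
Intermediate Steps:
$h \left(-3 - 17\right) = - 4 \left(-3 - 17\right) = \left(-4\right) \left(-20\right) = 80$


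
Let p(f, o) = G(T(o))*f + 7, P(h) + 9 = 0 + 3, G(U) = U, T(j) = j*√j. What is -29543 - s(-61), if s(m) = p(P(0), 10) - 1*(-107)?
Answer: -29657 + 60*√10 ≈ -29467.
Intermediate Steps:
T(j) = j^(3/2)
P(h) = -6 (P(h) = -9 + (0 + 3) = -9 + 3 = -6)
p(f, o) = 7 + f*o^(3/2) (p(f, o) = o^(3/2)*f + 7 = f*o^(3/2) + 7 = 7 + f*o^(3/2))
s(m) = 114 - 60*√10 (s(m) = (7 - 60*√10) - 1*(-107) = (7 - 60*√10) + 107 = 114 - 60*√10)
-29543 - s(-61) = -29543 - (114 - 60*√10) = -29543 + (-114 + 60*√10) = -29657 + 60*√10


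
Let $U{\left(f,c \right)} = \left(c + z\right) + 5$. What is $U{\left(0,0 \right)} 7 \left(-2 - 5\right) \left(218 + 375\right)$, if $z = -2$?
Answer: $-87171$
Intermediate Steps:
$U{\left(f,c \right)} = 3 + c$ ($U{\left(f,c \right)} = \left(c - 2\right) + 5 = \left(-2 + c\right) + 5 = 3 + c$)
$U{\left(0,0 \right)} 7 \left(-2 - 5\right) \left(218 + 375\right) = \left(3 + 0\right) 7 \left(-2 - 5\right) \left(218 + 375\right) = 3 \cdot 7 \left(-2 - 5\right) 593 = 21 \left(-7\right) 593 = \left(-147\right) 593 = -87171$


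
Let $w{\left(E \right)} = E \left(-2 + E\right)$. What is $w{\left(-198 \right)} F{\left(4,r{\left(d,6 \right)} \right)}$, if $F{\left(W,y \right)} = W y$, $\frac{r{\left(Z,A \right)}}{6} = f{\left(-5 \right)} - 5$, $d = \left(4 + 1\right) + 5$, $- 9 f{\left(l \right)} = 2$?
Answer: $-4963200$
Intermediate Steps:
$f{\left(l \right)} = - \frac{2}{9}$ ($f{\left(l \right)} = \left(- \frac{1}{9}\right) 2 = - \frac{2}{9}$)
$d = 10$ ($d = 5 + 5 = 10$)
$r{\left(Z,A \right)} = - \frac{94}{3}$ ($r{\left(Z,A \right)} = 6 \left(- \frac{2}{9} - 5\right) = 6 \left(- \frac{47}{9}\right) = - \frac{94}{3}$)
$w{\left(-198 \right)} F{\left(4,r{\left(d,6 \right)} \right)} = - 198 \left(-2 - 198\right) 4 \left(- \frac{94}{3}\right) = \left(-198\right) \left(-200\right) \left(- \frac{376}{3}\right) = 39600 \left(- \frac{376}{3}\right) = -4963200$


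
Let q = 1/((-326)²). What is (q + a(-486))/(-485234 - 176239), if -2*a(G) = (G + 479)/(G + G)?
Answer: 185497/34165170410328 ≈ 5.4294e-9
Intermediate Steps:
a(G) = -(479 + G)/(4*G) (a(G) = -(G + 479)/(2*(G + G)) = -(479 + G)/(2*(2*G)) = -(479 + G)*1/(2*G)/2 = -(479 + G)/(4*G))
q = 1/106276 ≈ 9.4095e-6
(q + a(-486))/(-485234 - 176239) = (1/106276 + (¼)*(-479 - 1*(-486))/(-486))/(-485234 - 176239) = (1/106276 + (¼)*(-1/486)*(-479 + 486))/(-661473) = (1/106276 + (¼)*(-1/486)*7)*(-1/661473) = (1/106276 - 7/1944)*(-1/661473) = -185497/51650136*(-1/661473) = 185497/34165170410328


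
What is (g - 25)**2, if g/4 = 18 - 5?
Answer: 729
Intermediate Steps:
g = 52 (g = 4*(18 - 5) = 4*13 = 52)
(g - 25)**2 = (52 - 25)**2 = 27**2 = 729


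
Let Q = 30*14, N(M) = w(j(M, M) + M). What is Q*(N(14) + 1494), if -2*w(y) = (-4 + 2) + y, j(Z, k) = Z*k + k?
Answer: 580860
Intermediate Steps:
j(Z, k) = k + Z*k
w(y) = 1 - y/2 (w(y) = -((-4 + 2) + y)/2 = -(-2 + y)/2 = 1 - y/2)
N(M) = 1 - M/2 - M*(1 + M)/2 (N(M) = 1 - (M*(1 + M) + M)/2 = 1 - (M + M*(1 + M))/2 = 1 + (-M/2 - M*(1 + M)/2) = 1 - M/2 - M*(1 + M)/2)
Q = 420
Q*(N(14) + 1494) = 420*((1 - 1*14 - ½*14²) + 1494) = 420*((1 - 14 - ½*196) + 1494) = 420*((1 - 14 - 98) + 1494) = 420*(-111 + 1494) = 420*1383 = 580860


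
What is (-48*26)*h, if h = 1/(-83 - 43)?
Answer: 208/21 ≈ 9.9048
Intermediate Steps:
h = -1/126 (h = 1/(-126) = -1/126 ≈ -0.0079365)
(-48*26)*h = -48*26*(-1/126) = -1248*(-1/126) = 208/21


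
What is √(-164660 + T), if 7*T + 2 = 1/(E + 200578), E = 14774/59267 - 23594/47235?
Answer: I*√1151618059417316728439502934731454/83629557924262 ≈ 405.78*I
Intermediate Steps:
E = -14904164/59563335 (E = 14774*(1/59267) - 23594*1/47235 = 14774/59267 - 502/1005 = -14904164/59563335 ≈ -0.25022)
T = -23894099843597/83629557924262 (T = -2/7 + 1/(7*(-14904164/59563335 + 200578)) = -2/7 + 1/(7*(11947079703466/59563335)) = -2/7 + (⅐)*(59563335/11947079703466) = -2/7 + 59563335/83629557924262 = -23894099843597/83629557924262 ≈ -0.28571)
√(-164660 + T) = √(-164660 - 23894099843597/83629557924262) = √(-13770466901908824517/83629557924262) = I*√1151618059417316728439502934731454/83629557924262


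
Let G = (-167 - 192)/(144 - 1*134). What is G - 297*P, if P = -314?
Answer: 932221/10 ≈ 93222.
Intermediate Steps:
G = -359/10 (G = -359/(144 - 134) = -359/10 ≈ -35.900)
G - 297*P = -359/10 - 297*(-314) = -359/10 + 93258 = 932221/10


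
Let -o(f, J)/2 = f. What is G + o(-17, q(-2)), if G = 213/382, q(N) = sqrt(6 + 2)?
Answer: 13201/382 ≈ 34.558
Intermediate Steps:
q(N) = 2*sqrt(2) (q(N) = sqrt(8) = 2*sqrt(2))
o(f, J) = -2*f
G = 213/382 (G = 213*(1/382) = 213/382 ≈ 0.55759)
G + o(-17, q(-2)) = 213/382 - 2*(-17) = 213/382 + 34 = 13201/382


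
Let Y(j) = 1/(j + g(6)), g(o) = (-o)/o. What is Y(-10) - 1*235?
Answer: -2586/11 ≈ -235.09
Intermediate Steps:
g(o) = -1
Y(j) = 1/(-1 + j) (Y(j) = 1/(j - 1) = 1/(-1 + j))
Y(-10) - 1*235 = 1/(-1 - 10) - 1*235 = 1/(-11) - 235 = -1/11 - 235 = -2586/11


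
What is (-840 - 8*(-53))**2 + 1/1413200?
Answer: 244562739201/1413200 ≈ 1.7306e+5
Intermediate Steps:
(-840 - 8*(-53))**2 + 1/1413200 = (-840 + 424)**2 + 1/1413200 = (-416)**2 + 1/1413200 = 173056 + 1/1413200 = 244562739201/1413200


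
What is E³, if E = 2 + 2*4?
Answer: 1000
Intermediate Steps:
E = 10 (E = 2 + 8 = 10)
E³ = 10³ = 1000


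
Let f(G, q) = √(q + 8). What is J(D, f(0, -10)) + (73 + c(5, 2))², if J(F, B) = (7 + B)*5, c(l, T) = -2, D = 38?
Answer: 5076 + 5*I*√2 ≈ 5076.0 + 7.0711*I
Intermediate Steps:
f(G, q) = √(8 + q)
J(F, B) = 35 + 5*B
J(D, f(0, -10)) + (73 + c(5, 2))² = (35 + 5*√(8 - 10)) + (73 - 2)² = (35 + 5*√(-2)) + 71² = (35 + 5*(I*√2)) + 5041 = (35 + 5*I*√2) + 5041 = 5076 + 5*I*√2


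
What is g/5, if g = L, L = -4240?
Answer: -848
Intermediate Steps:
g = -4240
g/5 = -4240/5 = -4240*⅕ = -848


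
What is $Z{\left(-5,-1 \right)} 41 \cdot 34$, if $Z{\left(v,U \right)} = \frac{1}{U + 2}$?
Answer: $1394$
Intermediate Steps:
$Z{\left(v,U \right)} = \frac{1}{2 + U}$
$Z{\left(-5,-1 \right)} 41 \cdot 34 = \frac{1}{2 - 1} \cdot 41 \cdot 34 = 1^{-1} \cdot 41 \cdot 34 = 1 \cdot 41 \cdot 34 = 41 \cdot 34 = 1394$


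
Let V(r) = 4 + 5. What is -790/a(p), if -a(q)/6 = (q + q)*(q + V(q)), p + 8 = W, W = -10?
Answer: 395/972 ≈ 0.40638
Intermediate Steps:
p = -18 (p = -8 - 10 = -18)
V(r) = 9
a(q) = -12*q*(9 + q) (a(q) = -6*(q + q)*(q + 9) = -6*2*q*(9 + q) = -12*q*(9 + q))
-790/a(p) = -790*1/(216*(9 - 18)) = -790/((-12*(-18)*(-9))) = -790/(-1944) = -790*(-1/1944) = 395/972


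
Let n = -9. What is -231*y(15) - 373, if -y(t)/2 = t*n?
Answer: -62743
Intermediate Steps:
y(t) = 18*t (y(t) = -2*t*(-9) = -(-18)*t = 18*t)
-231*y(15) - 373 = -4158*15 - 373 = -231*270 - 373 = -62370 - 373 = -62743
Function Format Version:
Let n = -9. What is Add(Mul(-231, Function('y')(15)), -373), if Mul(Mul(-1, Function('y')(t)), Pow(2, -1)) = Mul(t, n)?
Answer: -62743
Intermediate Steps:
Function('y')(t) = Mul(18, t) (Function('y')(t) = Mul(-2, Mul(t, -9)) = Mul(-2, Mul(-9, t)) = Mul(18, t))
Add(Mul(-231, Function('y')(15)), -373) = Add(Mul(-231, Mul(18, 15)), -373) = Add(Mul(-231, 270), -373) = Add(-62370, -373) = -62743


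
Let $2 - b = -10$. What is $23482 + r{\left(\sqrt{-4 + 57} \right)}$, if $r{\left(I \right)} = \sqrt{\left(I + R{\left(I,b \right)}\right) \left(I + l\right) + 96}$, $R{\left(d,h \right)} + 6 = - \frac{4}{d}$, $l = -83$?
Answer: $23482 + \frac{\sqrt{1806187 - 232405 \sqrt{53}}}{53} \approx 23488.0$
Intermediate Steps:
$b = 12$ ($b = 2 - -10 = 2 + 10 = 12$)
$R{\left(d,h \right)} = -6 - \frac{4}{d}$
$r{\left(I \right)} = \sqrt{96 + \left(-83 + I\right) \left(-6 + I - \frac{4}{I}\right)}$ ($r{\left(I \right)} = \sqrt{\left(I - \left(6 + \frac{4}{I}\right)\right) \left(I - 83\right) + 96} = \sqrt{\left(-6 + I - \frac{4}{I}\right) \left(-83 + I\right) + 96} = \sqrt{\left(-83 + I\right) \left(-6 + I - \frac{4}{I}\right) + 96} = \sqrt{96 + \left(-83 + I\right) \left(-6 + I - \frac{4}{I}\right)}$)
$23482 + r{\left(\sqrt{-4 + 57} \right)} = 23482 + \sqrt{590 + \left(\sqrt{-4 + 57}\right)^{2} - 89 \sqrt{-4 + 57} + \frac{332}{\sqrt{-4 + 57}}} = 23482 + \sqrt{590 + \left(\sqrt{53}\right)^{2} - 89 \sqrt{53} + \frac{332}{\sqrt{53}}} = 23482 + \sqrt{590 + 53 - 89 \sqrt{53} + 332 \frac{\sqrt{53}}{53}} = 23482 + \sqrt{590 + 53 - 89 \sqrt{53} + \frac{332 \sqrt{53}}{53}} = 23482 + \sqrt{643 - \frac{4385 \sqrt{53}}{53}}$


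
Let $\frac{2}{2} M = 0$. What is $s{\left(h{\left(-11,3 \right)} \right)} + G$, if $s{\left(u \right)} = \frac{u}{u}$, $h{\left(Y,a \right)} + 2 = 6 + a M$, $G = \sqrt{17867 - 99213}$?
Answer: $1 + i \sqrt{81346} \approx 1.0 + 285.21 i$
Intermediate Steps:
$M = 0$
$G = i \sqrt{81346}$ ($G = \sqrt{-81346} = i \sqrt{81346} \approx 285.21 i$)
$h{\left(Y,a \right)} = 4$ ($h{\left(Y,a \right)} = -2 + \left(6 + a 0\right) = -2 + \left(6 + 0\right) = -2 + 6 = 4$)
$s{\left(u \right)} = 1$
$s{\left(h{\left(-11,3 \right)} \right)} + G = 1 + i \sqrt{81346}$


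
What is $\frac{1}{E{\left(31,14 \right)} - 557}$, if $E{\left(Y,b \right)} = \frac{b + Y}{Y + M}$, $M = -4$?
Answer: $- \frac{3}{1666} \approx -0.0018007$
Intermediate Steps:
$E{\left(Y,b \right)} = \frac{Y + b}{-4 + Y}$ ($E{\left(Y,b \right)} = \frac{b + Y}{Y - 4} = \frac{Y + b}{-4 + Y}$)
$\frac{1}{E{\left(31,14 \right)} - 557} = \frac{1}{\frac{31 + 14}{-4 + 31} - 557} = \frac{1}{\frac{1}{27} \cdot 45 - 557} = \frac{1}{\frac{5}{3} - 557} = \frac{1}{- \frac{1666}{3}} = - \frac{3}{1666}$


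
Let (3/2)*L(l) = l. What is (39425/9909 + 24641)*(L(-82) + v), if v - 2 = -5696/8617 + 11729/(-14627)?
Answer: -4998335138456517038/3746816615493 ≈ -1.3340e+6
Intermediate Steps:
L(l) = 2*l/3
v = 67697533/126040859 (v = 2 + (-5696/8617 + 11729/(-14627)) = 2 + (-5696*1/8617 + 11729*(-1/14627)) = 2 + (-5696/8617 - 11729/14627) = 2 - 184384185/126040859 = 67697533/126040859 ≈ 0.53711)
(39425/9909 + 24641)*(L(-82) + v) = (39425/9909 + 24641)*((2/3)*(-82) + 67697533/126040859) = (39425*(1/9909) + 24641)*(-164/3 + 67697533/126040859) = (39425/9909 + 24641)*(-20467608277/378122577) = (244207094/9909)*(-20467608277/378122577) = -4998335138456517038/3746816615493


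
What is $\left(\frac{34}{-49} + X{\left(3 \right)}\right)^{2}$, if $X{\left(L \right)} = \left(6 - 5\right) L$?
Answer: $\frac{12769}{2401} \approx 5.3182$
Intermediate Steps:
$X{\left(L \right)} = L$ ($X{\left(L \right)} = 1 L = L$)
$\left(\frac{34}{-49} + X{\left(3 \right)}\right)^{2} = \left(\frac{34}{-49} + 3\right)^{2} = \left(34 \left(- \frac{1}{49}\right) + 3\right)^{2} = \left(- \frac{34}{49} + 3\right)^{2} = \left(\frac{113}{49}\right)^{2} = \frac{12769}{2401}$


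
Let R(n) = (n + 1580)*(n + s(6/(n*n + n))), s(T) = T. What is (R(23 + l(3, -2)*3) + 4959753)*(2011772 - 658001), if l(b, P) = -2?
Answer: 114769816883943/17 ≈ 6.7512e+12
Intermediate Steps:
R(n) = (1580 + n)*(n + 6/(n + n**2)) (R(n) = (n + 1580)*(n + 6/(n*n + n)) = (1580 + n)*(n + 6/(n**2 + n)) = (1580 + n)*(n + 6/(n + n**2)))
(R(23 + l(3, -2)*3) + 4959753)*(2011772 - 658001) = ((9480 + (23 - 2*3)**4 + 6*(23 - 2*3) + 1580*(23 - 2*3)**2 + 1581*(23 - 2*3)**3)/((23 - 2*3)*(1 + (23 - 2*3))) + 4959753)*(2011772 - 658001) = ((9480 + (23 - 6)**4 + 6*(23 - 6) + 1580*(23 - 6)**2 + 1581*(23 - 6)**3)/((23 - 6)*(1 + (23 - 6))) + 4959753)*1353771 = ((9480 + 17**4 + 6*17 + 1580*17**2 + 1581*17**3)/(17*(1 + 17)) + 4959753)*1353771 = ((1/17)*(9480 + 83521 + 102 + 1580*289 + 1581*4913)/18 + 4959753)*1353771 = ((1/17)*(1/18)*(9480 + 83521 + 102 + 456620 + 7767453) + 4959753)*1353771 = ((1/17)*(1/18)*8317176 + 4959753)*1353771 = (1386196/51 + 4959753)*1353771 = (254333599/51)*1353771 = 114769816883943/17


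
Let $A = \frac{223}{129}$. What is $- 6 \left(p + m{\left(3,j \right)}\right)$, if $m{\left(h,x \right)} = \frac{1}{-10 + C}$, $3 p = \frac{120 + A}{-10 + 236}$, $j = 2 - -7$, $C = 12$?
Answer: $- \frac{59434}{14577} \approx -4.0772$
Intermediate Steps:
$j = 9$ ($j = 2 + 7 = 9$)
$A = \frac{223}{129}$ ($A = 223 \cdot \frac{1}{129} = \frac{223}{129} \approx 1.7287$)
$p = \frac{15703}{87462}$ ($p = \frac{\left(120 + \frac{223}{129}\right) \frac{1}{-10 + 236}}{3} = \frac{\frac{15703}{129} \cdot \frac{1}{226}}{3} = \frac{1}{3} \cdot \frac{15703}{29154} = \frac{15703}{87462} \approx 0.17954$)
$m{\left(h,x \right)} = \frac{1}{2}$ ($m{\left(h,x \right)} = \frac{1}{-10 + 12} = \frac{1}{2}$)
$- 6 \left(p + m{\left(3,j \right)}\right) = - 6 \left(\frac{15703}{87462} + \frac{1}{2}\right) = \left(-6\right) \frac{29717}{43731} = - \frac{59434}{14577}$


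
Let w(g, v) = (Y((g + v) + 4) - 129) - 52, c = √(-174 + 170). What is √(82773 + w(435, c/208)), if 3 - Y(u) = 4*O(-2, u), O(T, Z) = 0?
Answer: √82595 ≈ 287.39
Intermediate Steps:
Y(u) = 3 (Y(u) = 3 - 4*0 = 3 - 1*0 = 3 + 0 = 3)
c = 2*I (c = √(-4) = 2*I ≈ 2.0*I)
w(g, v) = -178 (w(g, v) = (3 - 129) - 52 = -126 - 52 = -178)
√(82773 + w(435, c/208)) = √(82773 - 178) = √82595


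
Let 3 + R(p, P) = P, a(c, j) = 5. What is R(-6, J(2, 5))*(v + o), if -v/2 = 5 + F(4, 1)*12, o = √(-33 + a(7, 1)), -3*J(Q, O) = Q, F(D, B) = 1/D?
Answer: 176/3 - 22*I*√7/3 ≈ 58.667 - 19.402*I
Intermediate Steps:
J(Q, O) = -Q/3
o = 2*I*√7 (o = √(-33 + 5) = √(-28) = 2*I*√7 ≈ 5.2915*I)
R(p, P) = -3 + P
v = -16 (v = -2*(5 + 12/4) = -2*(5 + (¼)*12) = -2*(5 + 3) = -2*8 = -16)
R(-6, J(2, 5))*(v + o) = (-3 - ⅓*2)*(-16 + 2*I*√7) = (-3 - ⅔)*(-16 + 2*I*√7) = -11*(-16 + 2*I*√7)/3 = 176/3 - 22*I*√7/3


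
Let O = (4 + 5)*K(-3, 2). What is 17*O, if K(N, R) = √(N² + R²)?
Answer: 153*√13 ≈ 551.65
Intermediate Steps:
O = 9*√13 (O = (4 + 5)*√((-3)² + 2²) = 9*√(9 + 4) = 9*√13 ≈ 32.450)
17*O = 17*(9*√13) = 153*√13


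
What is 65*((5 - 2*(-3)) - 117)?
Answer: -6890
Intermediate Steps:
65*((5 - 2*(-3)) - 117) = 65*((5 + 6) - 117) = 65*(11 - 117) = 65*(-106) = -6890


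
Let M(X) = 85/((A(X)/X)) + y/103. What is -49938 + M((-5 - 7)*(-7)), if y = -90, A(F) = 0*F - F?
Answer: -5152459/103 ≈ -50024.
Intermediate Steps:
A(F) = -F (A(F) = 0 - F = -F)
M(X) = -8845/103 (M(X) = 85/(((-X)/X)) - 90/103 = 85/(-1) - 90*1/103 = 85*(-1) - 90/103 = -85 - 90/103 = -8845/103)
-49938 + M((-5 - 7)*(-7)) = -49938 - 8845/103 = -5152459/103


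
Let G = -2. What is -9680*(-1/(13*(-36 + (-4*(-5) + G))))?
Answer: -4840/117 ≈ -41.367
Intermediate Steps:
-9680*(-1/(13*(-36 + (-4*(-5) + G)))) = -9680*(-1/(13*(-36 + (-4*(-5) - 2)))) = -9680*(-1/(13*(-36 + (20 - 2)))) = -9680*(-1/(13*(-36 + 18))) = -9680/((-13*(-18))) = -9680/234 = -9680*1/234 = -4840/117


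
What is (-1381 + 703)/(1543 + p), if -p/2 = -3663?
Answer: -678/8869 ≈ -0.076446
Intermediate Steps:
p = 7326 (p = -2*(-3663) = 7326)
(-1381 + 703)/(1543 + p) = (-1381 + 703)/(1543 + 7326) = -678/8869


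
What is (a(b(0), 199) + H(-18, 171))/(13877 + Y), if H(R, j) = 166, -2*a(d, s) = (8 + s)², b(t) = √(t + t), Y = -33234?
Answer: 42517/38714 ≈ 1.0982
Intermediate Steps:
b(t) = √2*√t (b(t) = √(2*t) = √2*√t)
a(d, s) = -(8 + s)²/2
(a(b(0), 199) + H(-18, 171))/(13877 + Y) = (-(8 + 199)²/2 + 166)/(13877 - 33234) = (-½*207² + 166)/(-19357) = (-½*42849 + 166)*(-1/19357) = (-42849/2 + 166)*(-1/19357) = -42517/2*(-1/19357) = 42517/38714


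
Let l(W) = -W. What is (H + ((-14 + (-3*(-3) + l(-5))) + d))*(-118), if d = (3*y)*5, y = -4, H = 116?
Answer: -6608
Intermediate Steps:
d = -60 (d = (3*(-4))*5 = -12*5 = -60)
(H + ((-14 + (-3*(-3) + l(-5))) + d))*(-118) = (116 + ((-14 + (-3*(-3) - 1*(-5))) - 60))*(-118) = (116 + ((-14 + (9 + 5)) - 60))*(-118) = (116 + ((-14 + 14) - 60))*(-118) = (116 + (0 - 60))*(-118) = (116 - 60)*(-118) = 56*(-118) = -6608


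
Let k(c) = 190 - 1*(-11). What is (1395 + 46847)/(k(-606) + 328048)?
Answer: 48242/328249 ≈ 0.14697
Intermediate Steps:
k(c) = 201 (k(c) = 190 + 11 = 201)
(1395 + 46847)/(k(-606) + 328048) = (1395 + 46847)/(201 + 328048) = 48242/328249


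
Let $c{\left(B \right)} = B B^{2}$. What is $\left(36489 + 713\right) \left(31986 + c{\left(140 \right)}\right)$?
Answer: $103272231172$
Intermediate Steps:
$c{\left(B \right)} = B^{3}$
$\left(36489 + 713\right) \left(31986 + c{\left(140 \right)}\right) = \left(36489 + 713\right) \left(31986 + 140^{3}\right) = 37202 \left(31986 + 2744000\right) = 37202 \cdot 2775986 = 103272231172$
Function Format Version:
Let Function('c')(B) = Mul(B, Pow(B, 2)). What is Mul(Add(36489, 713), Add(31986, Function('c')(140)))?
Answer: 103272231172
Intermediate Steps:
Function('c')(B) = Pow(B, 3)
Mul(Add(36489, 713), Add(31986, Function('c')(140))) = Mul(Add(36489, 713), Add(31986, Pow(140, 3))) = Mul(37202, Add(31986, 2744000)) = Mul(37202, 2775986) = 103272231172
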